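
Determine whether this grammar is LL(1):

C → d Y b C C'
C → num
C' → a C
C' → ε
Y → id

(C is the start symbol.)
Relevant sets:
  FOLLOW(C') = { $, 'a' }

For C:
  PREDICT(C → d Y b C C') = { 'd' }
  PREDICT(C → num) = { 'num' }
For C':
  PREDICT(C' → a C) = { 'a' }
  PREDICT(C' → ε) = { $, 'a' }
Y has a single production, so nothing to check there.

Conflict found: Predict set conflict for C': { 'a' }
The grammar is NOT LL(1).

Answer: No. Predict set conflict for C': { 'a' }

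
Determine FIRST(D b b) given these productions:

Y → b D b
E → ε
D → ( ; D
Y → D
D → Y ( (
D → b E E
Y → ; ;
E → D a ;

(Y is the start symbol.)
FIRST sets of the non-terminals involved (from the grammar, by fixed-point iteration):
  FIRST(D) = { '(', ';', 'b' }

To compute FIRST(D b b), process the symbols left to right:
Symbol D is a non-terminal. Add FIRST(D) \ {ε} = { '(', ';', 'b' }
D is not nullable (ε ∉ FIRST(D)), so stop here.
FIRST(D b b) = { '(', ';', 'b' }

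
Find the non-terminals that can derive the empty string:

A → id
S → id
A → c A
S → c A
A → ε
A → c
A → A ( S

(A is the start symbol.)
A non-terminal is nullable if it can derive ε (the empty string): either it has an ε-production, or it has a production whose right-hand side consists entirely of nullable non-terminals.

ε-productions: A → ε
So A is immediately nullable.
No further non-terminal can be added: every production for the remaining non-terminals contains a terminal or a non-nullable non-terminal.
Nullable = { 'A' }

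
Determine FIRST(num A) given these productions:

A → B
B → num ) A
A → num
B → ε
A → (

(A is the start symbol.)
To compute FIRST(num A), process the symbols left to right:
Symbol num is a terminal. Add 'num' and stop.
FIRST(num A) = { 'num' }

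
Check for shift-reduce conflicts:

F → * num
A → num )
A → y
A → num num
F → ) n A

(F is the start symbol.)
No shift-reduce conflicts

A shift-reduce conflict occurs when an LR(0) state has both:
  - a complete (reduce) item [A → α .] (dot at the end), and
  - a shift item [B → β . c γ] (dot before a terminal).

Augment with F' → F and build the canonical LR(0) collection (I0 = CLOSURE({[F' → . F]}), then GOTO on every symbol after a dot until no new states appear). It has 11 states:
  I0: { [F → . ) n A], [F → . * num], [F' → . F] }  — shift
  I1: { [F → ) . n A] }  — shift
  I2: { [F → * . num] }  — shift
  I3: { [F' → F .] }  — accept
  I4: { [F → * num .] }  — reduce
  I5: { [A → . num )], [A → . num num], [A → . y], [F → ) n . A] }  — shift
  I6: { [F → ) n A .] }  — reduce
  I7: { [A → num . )], [A → num . num] }  — shift
  I8: { [A → y .] }  — reduce
  I9: { [A → num ) .] }  — reduce
  I10: { [A → num num .] }  — reduce

No state contains both a complete item and a shift item.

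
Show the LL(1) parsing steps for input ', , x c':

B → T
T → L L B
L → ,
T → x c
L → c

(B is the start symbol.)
LL(1) parsing maintains a stack (initially the start symbol over $) and the input. At each step: if the stack top is a terminal, match it against the current input token; if it is a non-terminal N, replace it with the RHS of M[N, lookahead] (the unique production whose predict set contains the lookahead).

Stack is shown with the top on the left.

Stack    Input      Action
--------------------------
B $      , , x c $  output B → T
T $      , , x c $  output T → L L B
L L B $  , , x c $  output L → ,
, L B $  , , x c $  match ','
L B $    , x c $    output L → ,
, B $    , x c $    match ','
B $      x c $      output B → T
T $      x c $      output T → x c
x c $    x c $      match 'x'
c $      c $        match 'c'
$        $          accept

The string is accepted.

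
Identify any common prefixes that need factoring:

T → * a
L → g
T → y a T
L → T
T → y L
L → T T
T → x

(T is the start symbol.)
Left-factoring is needed when two productions for the same non-terminal
share a common prefix on the right-hand side.

Productions for T:
  T → * a
  T → y a T
  T → y L
  T → x
Productions for L:
  L → g
  L → T
  L → T T

Found common prefix 'y' in productions for T
Found common prefix 'T' in productions for L

Answer: Yes, T has productions with common prefix 'y'; L has productions with common prefix 'T'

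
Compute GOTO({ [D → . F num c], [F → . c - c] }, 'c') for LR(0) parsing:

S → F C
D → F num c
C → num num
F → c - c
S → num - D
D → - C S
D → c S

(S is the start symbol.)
{ [F → c . - c] }

GOTO(I, 'c') = CLOSURE({ [A → αX.β] : [A → α.Xβ] ∈ I, X = 'c' })

Items with dot before 'c', with the dot advanced:
  [F → . c - c] → [F → c . - c]
Closure adds nothing (no advanced item has the dot before a non-terminal).

GOTO = { [F → c . - c] }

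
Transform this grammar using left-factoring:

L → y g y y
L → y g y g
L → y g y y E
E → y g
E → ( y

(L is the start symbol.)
Left-factoring transforms A → αβ₁ | αβ₂ into A → αA' and A' → β₁ | β₂
(α is the longest common prefix among the alternatives). Repeat until
no nonterminal has two alternatives with a common prefix.

Round 1: L has alternatives sharing prefix 'y g y'. Introduce L': L → y g y L'
  Add: L' → y
  Add: L' → g
  Add: L' → y E

Round 2: L' has alternatives sharing prefix 'y'. Introduce L'': L' → y L''
  Add: L'' → ε
  Add: L'' → E

No remaining common prefixes — done.

Resulting grammar:
L → y g y L'
L' → y L''
L'' → ε
L'' → E
L' → g
E → y g
E → ( y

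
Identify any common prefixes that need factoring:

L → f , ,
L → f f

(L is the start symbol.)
Left-factoring is needed when two productions for the same non-terminal
share a common prefix on the right-hand side.

Productions for L:
  L → f , ,
  L → f f

Found common prefix 'f' in productions for L

Answer: Yes, L has productions with common prefix 'f'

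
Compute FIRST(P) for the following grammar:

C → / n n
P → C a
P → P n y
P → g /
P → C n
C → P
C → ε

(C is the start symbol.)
{ '/', 'a', 'g', 'n' }

FIRST sets of the other non-terminals involved (by the same procedure, iterated to a fixed point):
  FIRST(C) = { '/', 'a', 'g', 'n', ε }

From P → C a:
  - C is a non-terminal: add FIRST(C) \ {ε} = { '/', 'a', 'g', 'n' }
    C is nullable, so continue to the next symbol
  - a is a terminal: add 'a' and stop
From P → P n y:
  - P is the symbol being defined: contributes nothing new
    P is not nullable, so stop
From P → g /:
  - g is a terminal: add 'g' and stop
From P → C n:
  - C is a non-terminal: add FIRST(C) \ {ε} = { '/', 'a', 'g', 'n' }
    C is nullable, so continue to the next symbol
  - n is a terminal: add 'n' and stop

Collecting: FIRST(P) = { '/', 'a', 'g', 'n' }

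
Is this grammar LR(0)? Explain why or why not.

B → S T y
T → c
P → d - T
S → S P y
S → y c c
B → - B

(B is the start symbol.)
A grammar is LR(0) if no state in the canonical LR(0) collection has:
  - both a shift item (dot before a terminal) and a complete item (shift-reduce conflict), or
  - two or more complete items (reduce-reduce conflict; the accept item [B' → B .] counts as a complete item here).

Augment with B' → B and build the canonical LR(0) collection (I0 = CLOSURE({[B' → . B]}), then GOTO on every symbol after a dot until no new states appear). It has 16 states:
  I0: { [B → . - B], [B → . S T y], [B' → . B], [S → . S P y], [S → . y c c] }  — shift
  I1: { [B → - . B], [B → . - B], [B → . S T y], [S → . S P y], [S → . y c c] }  — shift
  I2: { [B' → B .] }  — accept
  I3: { [B → S . T y], [P → . d - T], [S → S . P y], [T → . c] }  — shift
  I4: { [S → y . c c] }  — shift
  I5: { [S → y c . c] }  — shift
  I6: { [S → y c c .] }  — reduce
  I7: { [S → S P . y] }  — shift
  I8: { [B → S T . y] }  — shift
  I9: { [T → c .] }  — reduce
  I10: { [P → d . - T] }  — shift
  I11: { [P → d - . T], [T → . c] }  — shift
  I12: { [P → d - T .] }  — reduce
  I13: { [B → S T y .] }  — reduce
  I14: { [S → S P y .] }  — reduce
  I15: { [B → - B .] }  — reduce

Every state is either a pure shift/goto state or contains exactly one complete item and nothing to shift — no conflicts. The grammar is LR(0).

Answer: Yes, the grammar is LR(0)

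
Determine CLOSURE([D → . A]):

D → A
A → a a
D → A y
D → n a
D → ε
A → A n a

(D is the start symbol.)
{ [A → . A n a], [A → . a a], [D → . A] }

To compute CLOSURE, for each item [A → α.Bβ] where B is a non-terminal, add [B → .γ] for all productions B → γ; repeat for the newly added items until nothing changes.

Start with: [D → . A]
  [D → . A] has the dot before A: add [A → . a a], [A → . A n a]
No further items can be added.

CLOSURE = { [A → . A n a], [A → . a a], [D → . A] }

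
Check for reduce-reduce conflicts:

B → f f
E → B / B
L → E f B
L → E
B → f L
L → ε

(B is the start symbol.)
Yes — I6: [B → f f .] vs [L → .]

A reduce-reduce conflict occurs when an LR(0) state has two complete items [A → α .] and [B → β .] — both call for a reduction, and with no lookahead the parser cannot choose between them.

Augment with B' → B and build the canonical LR(0) collection (I0 = CLOSURE({[B' → . B]}), then GOTO on every symbol after a dot until no new states appear). It has 11 states:
  I0: { [B → . f L], [B → . f f], [B' → . B] }  — shift
  I1: { [B' → B .] }  — accept
  I2: { [B → . f L], [B → . f f], [B → f . L], [B → f . f], [E → . B / B], [L → . E f B], [L → . E], [L → .] }  — shift, reduce
  I3: { [E → B . / B] }  — shift
  I4: { [L → E . f B], [L → E .] }  — shift, reduce
  I5: { [B → f L .] }  — reduce
  I6: { [B → . f L], [B → . f f], [B → f . L], [B → f . f], [B → f f .], [E → . B / B], [L → . E f B], [L → . E], [L → .] }  — shift, 2 reduces
  I7: { [B → . f L], [B → . f f], [L → E f . B] }  — shift
  I8: { [L → E f B .] }  — reduce
  I9: { [B → . f L], [B → . f f], [E → B / . B] }  — shift
  I10: { [E → B / B .] }  — reduce

I6 contains complete items [B → f f .], [L → .] — reduce-reduce conflict.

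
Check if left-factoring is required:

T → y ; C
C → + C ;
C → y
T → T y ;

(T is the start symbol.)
Left-factoring is needed when two productions for the same non-terminal
share a common prefix on the right-hand side.

Productions for T:
  T → y ; C
  T → T y ;
Productions for C:
  C → + C ;
  C → y

No common prefixes found.

Answer: No, left-factoring is not needed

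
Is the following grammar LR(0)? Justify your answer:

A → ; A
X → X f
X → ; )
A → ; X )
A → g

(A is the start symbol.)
Yes, the grammar is LR(0)

Augment with A' → A and build the canonical LR(0) collection (I0 = CLOSURE({[A' → . A]}), then GOTO on every symbol after a dot until no new states appear). It has 10 states:
  I0: { [A → . ; A], [A → . ; X )], [A → . g], [A' → . A] }  — shift
  I1: { [A → . ; A], [A → . ; X )], [A → . g], [A → ; . A], [A → ; . X )], [X → . ; )], [X → . X f] }  — shift
  I2: { [A' → A .] }  — accept
  I3: { [A → g .] }  — reduce
  I4: { [A → . ; A], [A → . ; X )], [A → . g], [A → ; . A], [A → ; . X )], [X → . ; )], [X → . X f], [X → ; . )] }  — shift
  I5: { [A → ; A .] }  — reduce
  I6: { [A → ; X . )], [X → X . f] }  — shift
  I7: { [A → ; X ) .] }  — reduce
  I8: { [X → X f .] }  — reduce
  I9: { [X → ; ) .] }  — reduce

Every state is either a pure shift/goto state or contains exactly one complete item and nothing to shift — no conflicts. The grammar is LR(0).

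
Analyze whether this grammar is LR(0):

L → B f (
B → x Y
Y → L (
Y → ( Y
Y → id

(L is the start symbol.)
Yes, the grammar is LR(0)

Augment with L' → L and build the canonical LR(0) collection (I0 = CLOSURE({[L' → . L]}), then GOTO on every symbol after a dot until no new states appear). It has 12 states:
  I0: { [B → . x Y], [L → . B f (], [L' → . L] }  — shift
  I1: { [L → B . f (] }  — shift
  I2: { [L' → L .] }  — accept
  I3: { [B → . x Y], [B → x . Y], [L → . B f (], [Y → . ( Y], [Y → . L (], [Y → . id] }  — shift
  I4: { [B → . x Y], [L → . B f (], [Y → ( . Y], [Y → . ( Y], [Y → . L (], [Y → . id] }  — shift
  I5: { [Y → L . (] }  — shift
  I6: { [B → x Y .] }  — reduce
  I7: { [Y → id .] }  — reduce
  I8: { [Y → L ( .] }  — reduce
  I9: { [Y → ( Y .] }  — reduce
  I10: { [L → B f . (] }  — shift
  I11: { [L → B f ( .] }  — reduce

Every state is either a pure shift/goto state or contains exactly one complete item and nothing to shift — no conflicts. The grammar is LR(0).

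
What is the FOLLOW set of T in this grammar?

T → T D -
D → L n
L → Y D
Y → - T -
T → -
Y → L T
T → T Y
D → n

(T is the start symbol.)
T is the start symbol, so $ ∈ FOLLOW(T).
In T → T D -: T is followed by D '-', add FIRST(D '-') \ {ε} = { '-', 'n' }
In Y → - T -: T is followed by '-', add FIRST('-') \ {ε} = { '-' }
In Y → L T: T is at the end, add FOLLOW(Y)
In T → T Y: T is followed by Y, add FIRST(Y) \ {ε} = { '-' }

The FOLLOW sets referred to above (computed the same way, to a fixed point):
  FOLLOW(Y) = { $, '-', 'n' }

Taking the union: FOLLOW(T) = { $, '-', 'n' }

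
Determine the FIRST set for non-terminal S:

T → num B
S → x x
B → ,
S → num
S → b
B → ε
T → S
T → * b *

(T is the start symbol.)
{ 'b', 'num', 'x' }

From S → x x:
  - x is a terminal: add 'x' and stop
From S → num:
  - num is a terminal: add 'num' and stop
From S → b:
  - b is a terminal: add 'b' and stop

Collecting: FIRST(S) = { 'b', 'num', 'x' }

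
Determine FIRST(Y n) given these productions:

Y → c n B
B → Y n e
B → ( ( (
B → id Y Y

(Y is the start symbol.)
FIRST sets of the non-terminals involved (from the grammar, by fixed-point iteration):
  FIRST(Y) = { 'c' }

To compute FIRST(Y n), process the symbols left to right:
Symbol Y is a non-terminal. Add FIRST(Y) \ {ε} = { 'c' }
Y is not nullable (ε ∉ FIRST(Y)), so stop here.
FIRST(Y n) = { 'c' }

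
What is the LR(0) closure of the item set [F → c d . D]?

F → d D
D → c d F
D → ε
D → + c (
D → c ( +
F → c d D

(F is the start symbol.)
To compute CLOSURE, for each item [A → α.Bβ] where B is a non-terminal, add [B → .γ] for all productions B → γ; repeat for the newly added items until nothing changes.

Start with: [F → c d . D]
  [F → c d . D] has the dot before D: add [D → . c d F], [D → .], [D → . + c (], [D → . c ( +]
No further items can be added.

CLOSURE = { [D → . + c (], [D → . c ( +], [D → . c d F], [D → .], [F → c d . D] }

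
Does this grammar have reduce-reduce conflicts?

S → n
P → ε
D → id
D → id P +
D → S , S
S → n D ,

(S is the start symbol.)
Augment with S' → S and build the canonical LR(0) collection (I0 = CLOSURE({[S' → . S]}), then GOTO on every symbol after a dot until no new states appear). It has 11 states:
  I0: { [S → . n D ,], [S → . n], [S' → . S] }  — shift
  I1: { [S' → S .] }  — accept
  I2: { [D → . S , S], [D → . id P +], [D → . id], [S → . n D ,], [S → . n], [S → n . D ,], [S → n .] }  — shift, reduce
  I3: { [S → n D . ,] }  — shift
  I4: { [D → S . , S] }  — shift
  I5: { [D → id . P +], [D → id .], [P → .] }  — 2 reduces
  I6: { [D → id P . +] }  — shift
  I7: { [D → id P + .] }  — reduce
  I8: { [D → S , . S], [S → . n D ,], [S → . n] }  — shift
  I9: { [D → S , S .] }  — reduce
  I10: { [S → n D , .] }  — reduce

I5 contains complete items [D → id .], [P → .] — reduce-reduce conflict.

Answer: Yes — I5: [D → id .] vs [P → .]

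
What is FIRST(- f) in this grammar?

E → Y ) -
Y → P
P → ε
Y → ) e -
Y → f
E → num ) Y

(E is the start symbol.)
To compute FIRST(- f), process the symbols left to right:
Symbol - is a terminal. Add '-' and stop.
FIRST(- f) = { '-' }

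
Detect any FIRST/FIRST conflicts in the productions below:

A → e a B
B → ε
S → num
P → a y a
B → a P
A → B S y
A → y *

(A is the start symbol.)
FIRST sets of the non-terminals at (or reachable through a nullable prefix from) the front of some alternative:
  FIRST(B) = { 'a', ε }
  FIRST(S) = { 'num' }

Productions for A:
  A → e a B: FIRST = { 'e' }
  A → B S y: FIRST = { 'a', 'num' }
  A → y *: FIRST = { 'y' }
Productions for B:
  B → ε: FIRST = { ε }
  B → a P: FIRST = { 'a' }
S, P have only one production, so no FIRST/FIRST conflict is possible there.

All alternatives of each non-terminal have pairwise disjoint FIRST sets.

Answer: No FIRST/FIRST conflicts.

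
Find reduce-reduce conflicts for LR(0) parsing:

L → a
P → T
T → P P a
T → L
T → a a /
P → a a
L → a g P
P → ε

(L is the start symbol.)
Yes — I5: [L → a g P .] vs [P → .]; I11: [L → a .] vs [T → P P a .]

A reduce-reduce conflict occurs when an LR(0) state has two complete items [A → α .] and [B → β .] — both call for a reduction, and with no lookahead the parser cannot choose between them.

Augment with L' → L and build the canonical LR(0) collection (I0 = CLOSURE({[L' → . L]}), then GOTO on every symbol after a dot until no new states appear). It has 12 states:
  I0: { [L → . a g P], [L → . a], [L' → . L] }  — shift
  I1: { [L' → L .] }  — accept
  I2: { [L → a . g P], [L → a .] }  — shift, reduce
  I3: { [L → . a g P], [L → . a], [L → a g . P], [P → . T], [P → . a a], [P → .], [T → . L], [T → . P P a], [T → . a a /] }  — shift, reduce
  I4: { [T → L .] }  — reduce
  I5: { [L → . a g P], [L → . a], [L → a g P .], [P → . T], [P → . a a], [P → .], [T → . L], [T → . P P a], [T → . a a /], [T → P . P a] }  — shift, 2 reduces
  I6: { [P → T .] }  — reduce
  I7: { [L → a . g P], [L → a .], [P → a . a], [T → a . a /] }  — shift, reduce
  I8: { [P → a a .], [T → a a . /] }  — shift, reduce
  I9: { [T → a a / .] }  — reduce
  I10: { [L → . a g P], [L → . a], [P → . T], [P → . a a], [P → .], [T → . L], [T → . P P a], [T → . a a /], [T → P . P a], [T → P P . a] }  — shift, reduce
  I11: { [L → a . g P], [L → a .], [P → a . a], [T → P P a .], [T → a . a /] }  — shift, 2 reduces

I5 contains complete items [L → a g P .], [P → .] — reduce-reduce conflict.
I11 contains complete items [L → a .], [T → P P a .] — reduce-reduce conflict.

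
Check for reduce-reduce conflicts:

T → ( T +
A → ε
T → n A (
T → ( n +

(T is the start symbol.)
Augment with T' → T and build the canonical LR(0) collection (I0 = CLOSURE({[T' → . T]}), then GOTO on every symbol after a dot until no new states appear). It has 10 states:
  I0: { [T → . ( T +], [T → . ( n +], [T → . n A (], [T' → . T] }  — shift
  I1: { [T → ( . T +], [T → ( . n +], [T → . ( T +], [T → . ( n +], [T → . n A (] }  — shift
  I2: { [T' → T .] }  — accept
  I3: { [A → .], [T → n . A (] }  — reduce
  I4: { [T → n A . (] }  — shift
  I5: { [T → n A ( .] }  — reduce
  I6: { [T → ( T . +] }  — shift
  I7: { [A → .], [T → ( n . +], [T → n . A (] }  — shift, reduce
  I8: { [T → ( n + .] }  — reduce
  I9: { [T → ( T + .] }  — reduce

No state contains more than one complete item.

Answer: No reduce-reduce conflicts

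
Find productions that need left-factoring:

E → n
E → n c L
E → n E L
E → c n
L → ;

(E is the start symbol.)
Yes, E has productions with common prefix 'n'

Left-factoring is needed when two productions for the same non-terminal
share a common prefix on the right-hand side.

Productions for E:
  E → n
  E → n c L
  E → n E L
  E → c n

Found common prefix 'n' in productions for E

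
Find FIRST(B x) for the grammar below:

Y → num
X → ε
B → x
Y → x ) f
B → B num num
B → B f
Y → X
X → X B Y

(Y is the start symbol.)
FIRST sets of the non-terminals involved (from the grammar, by fixed-point iteration):
  FIRST(B) = { 'x' }

To compute FIRST(B x), process the symbols left to right:
Symbol B is a non-terminal. Add FIRST(B) \ {ε} = { 'x' }
B is not nullable (ε ∉ FIRST(B)), so stop here.
FIRST(B x) = { 'x' }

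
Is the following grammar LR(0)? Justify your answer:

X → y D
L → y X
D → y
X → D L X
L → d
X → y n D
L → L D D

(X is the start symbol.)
Augment with X' → X and build the canonical LR(0) collection (I0 = CLOSURE({[X' → . X]}), then GOTO on every symbol after a dot until no new states appear). It has 16 states:
  I0: { [D → . y], [X → . D L X], [X → . y D], [X → . y n D], [X' → . X] }  — shift
  I1: { [L → . L D D], [L → . d], [L → . y X], [X → D . L X] }  — shift
  I2: { [X' → X .] }  — accept
  I3: { [D → . y], [D → y .], [X → y . D], [X → y . n D] }  — shift, reduce
  I4: { [X → y D .] }  — reduce
  I5: { [D → . y], [X → y n . D] }  — shift
  I6: { [D → y .] }  — reduce
  I7: { [X → y n D .] }  — reduce
  I8: { [D → . y], [L → L . D D], [X → . D L X], [X → . y D], [X → . y n D], [X → D L . X] }  — shift
  I9: { [L → d .] }  — reduce
  I10: { [D → . y], [L → y . X], [X → . D L X], [X → . y D], [X → . y n D] }  — shift
  I11: { [L → y X .] }  — reduce
  I12: { [D → . y], [L → . L D D], [L → . d], [L → . y X], [L → L D . D], [X → D . L X] }  — shift
  I13: { [X → D L X .] }  — reduce
  I14: { [L → L D D .] }  — reduce
  I15: { [D → . y], [D → y .], [L → y . X], [X → . D L X], [X → . y D], [X → . y n D] }  — shift, reduce

Conflict in state I3:
  Shift-reduce conflict between [D → y .] and [D → . y]
So the grammar is NOT LR(0).

Answer: No. Shift-reduce conflict between [D → y .] and [D → . y]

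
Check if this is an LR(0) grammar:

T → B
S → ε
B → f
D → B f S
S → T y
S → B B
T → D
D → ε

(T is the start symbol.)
No. Shift-reduce conflict between [D → .] and [B → . f]

A grammar is LR(0) if no state in the canonical LR(0) collection has:
  - both a shift item (dot before a terminal) and a complete item (shift-reduce conflict), or
  - two or more complete items (reduce-reduce conflict; the accept item [T' → T .] counts as a complete item here).

Augment with T' → T and build the canonical LR(0) collection (I0 = CLOSURE({[T' → . T]}), then GOTO on every symbol after a dot until no new states appear). It has 12 states:
  I0: { [B → . f], [D → . B f S], [D → .], [T → . B], [T → . D], [T' → . T] }  — shift, reduce
  I1: { [D → B . f S], [T → B .] }  — shift, reduce
  I2: { [T → D .] }  — reduce
  I3: { [T' → T .] }  — accept
  I4: { [B → f .] }  — reduce
  I5: { [B → . f], [D → . B f S], [D → .], [D → B f . S], [S → . B B], [S → . T y], [S → .], [T → . B], [T → . D] }  — shift, 2 reduces
  I6: { [B → . f], [D → B . f S], [S → B . B], [T → B .] }  — shift, reduce
  I7: { [D → B f S .] }  — reduce
  I8: { [S → T . y] }  — shift
  I9: { [S → T y .] }  — reduce
  I10: { [S → B B .] }  — reduce
  I11: { [B → . f], [B → f .], [D → . B f S], [D → .], [D → B f . S], [S → . B B], [S → . T y], [S → .], [T → . B], [T → . D] }  — shift, 3 reduces

Conflict in state I0:
  Shift-reduce conflict between [D → .] and [B → . f]
So the grammar is NOT LR(0).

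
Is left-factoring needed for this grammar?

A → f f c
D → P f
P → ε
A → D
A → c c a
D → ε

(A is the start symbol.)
Left-factoring is needed when two productions for the same non-terminal
share a common prefix on the right-hand side.

Productions for A:
  A → f f c
  A → D
  A → c c a
Productions for D:
  D → P f
  D → ε

No common prefixes found.

Answer: No, left-factoring is not needed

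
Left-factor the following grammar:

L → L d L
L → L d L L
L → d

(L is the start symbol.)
L → L d L L'
L' → ε
L' → L
L → d

Left-factoring transforms A → αβ₁ | αβ₂ into A → αA' and A' → β₁ | β₂
(α is the longest common prefix among the alternatives). Repeat until
no nonterminal has two alternatives with a common prefix.

Round 1: L has alternatives sharing prefix 'L d L'. Introduce L': L → L d L L'
  Add: L' → ε
  Add: L' → L

No remaining common prefixes — done.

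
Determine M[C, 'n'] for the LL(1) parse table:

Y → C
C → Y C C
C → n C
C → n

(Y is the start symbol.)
To find M[C, 'n'], we find productions for C where 'n' is in the predict set (PREDICT(N → α) = (FIRST(α) \ {ε}) ∪ (FOLLOW(N) if α ⇒* ε)).

Relevant sets:
  FIRST(Y) = { 'n' }

C → Y C C: PREDICT = { 'n' }
  'n' is in predict set, so this production goes in M[C, 'n']
C → n C: PREDICT = { 'n' }
  'n' is in predict set, so this production goes in M[C, 'n']
C → n: PREDICT = { 'n' }
  'n' is in predict set, so this production goes in M[C, 'n']

M[C, 'n'] = C → Y C C, C → n C, C → n  (a multiply-defined cell — the grammar is not LL(1))

Answer: C → Y C C, C → n C, C → n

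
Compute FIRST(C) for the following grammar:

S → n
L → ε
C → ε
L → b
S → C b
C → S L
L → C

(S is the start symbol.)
{ 'b', 'n', ε }

To compute FIRST(C), examine every production with C on the left-hand side, reading each right-hand side left to right until a non-nullable symbol is reached.

FIRST sets of the other non-terminals involved (by the same procedure, iterated to a fixed point):
  FIRST(S) = { 'b', 'n' }

From C → ε:
  - ε-production, so ε ∈ FIRST(C)
From C → S L:
  - S is a non-terminal: add FIRST(S) \ {ε} = { 'b', 'n' }
    S is not nullable, so stop

Collecting: FIRST(C) = { 'b', 'n', ε }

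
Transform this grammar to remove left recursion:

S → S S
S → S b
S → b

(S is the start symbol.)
S is directly left-recursive. The standard transformation for
  A → A α₁ | ... | A α_m | β₁ | ... | β_n
is
  A  → β₁ A' | ... | β_n A'
  A' → α₁ A' | ... | α_m A' | ε

S → b becomes S → b S'
S → S S becomes S' → S S'
S → S b becomes S' → b S'
Add S' → ε

Resulting grammar:
S → b S'
S' → S S'
S' → b S'
S' → ε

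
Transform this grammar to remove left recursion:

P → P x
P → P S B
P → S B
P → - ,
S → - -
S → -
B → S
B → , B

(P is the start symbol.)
P is directly left-recursive. The standard transformation for
  A → A α₁ | ... | A α_m | β₁ | ... | β_n
is
  A  → β₁ A' | ... | β_n A'
  A' → α₁ A' | ... | α_m A' | ε

P → S B becomes P → S B P'
P → - , becomes P → - , P'
P → P x becomes P' → x P'
P → P S B becomes P' → S B P'
Add P' → ε

Productions for other non-terminals are unchanged:
  S → - -
  S → -
  B → S
  B → , B

Resulting grammar:
P → S B P'
P → - , P'
P' → x P'
P' → S B P'
P' → ε
S → - -
S → -
B → S
B → , B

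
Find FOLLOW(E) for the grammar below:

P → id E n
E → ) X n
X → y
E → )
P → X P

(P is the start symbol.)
To compute FOLLOW(E), find every occurrence of E on a right-hand side N → α E β: add FIRST(β) \ {ε}, and if β is empty or nullable also add FOLLOW(N). Iterate to a fixed point.

In P → id E n: E is followed by n, add FIRST(n) \ {ε} = { 'n' }

Taking the union: FOLLOW(E) = { 'n' }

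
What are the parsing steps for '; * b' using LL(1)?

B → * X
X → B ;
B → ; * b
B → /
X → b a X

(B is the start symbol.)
Stack is shown with the top on the left.

Stack    Input    Action
------------------------
B $      ; * b $  output B → ; * b
; * b $  ; * b $  match ';'
* b $    * b $    match '*'
b $      b $      match 'b'
$        $        accept

The string is accepted.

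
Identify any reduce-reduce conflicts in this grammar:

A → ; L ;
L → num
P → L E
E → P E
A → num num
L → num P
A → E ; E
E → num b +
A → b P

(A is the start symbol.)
Yes — I10: [A → num num .] vs [L → num .]

Augment with A' → A and build the canonical LR(0) collection (I0 = CLOSURE({[A' → . A]}), then GOTO on every symbol after a dot until no new states appear). It has 21 states:
  I0: { [A → . ; L ;], [A → . E ; E], [A → . b P], [A → . num num], [A' → . A], [E → . P E], [E → . num b +], [L → . num P], [L → . num], [P → . L E] }  — shift
  I1: { [A → ; . L ;], [L → . num P], [L → . num] }  — shift
  I2: { [A' → A .] }  — accept
  I3: { [A → E . ; E] }  — shift
  I4: { [E → . P E], [E → . num b +], [L → . num P], [L → . num], [P → . L E], [P → L . E] }  — shift
  I5: { [E → . P E], [E → . num b +], [E → P . E], [L → . num P], [L → . num], [P → . L E] }  — shift
  I6: { [A → b . P], [L → . num P], [L → . num], [P → . L E] }  — shift
  I7: { [A → num . num], [E → num . b +], [L → . num P], [L → . num], [L → num . P], [L → num .], [P → . L E] }  — shift, reduce
  I8: { [L → num P .] }  — reduce
  I9: { [E → num b . +] }  — shift
  I10: { [A → num num .], [L → . num P], [L → . num], [L → num . P], [L → num .], [P → . L E] }  — shift, 2 reduces
  I11: { [L → . num P], [L → . num], [L → num . P], [L → num .], [P → . L E] }  — shift, reduce
  I12: { [E → num b + .] }  — reduce
  I13: { [A → b P .] }  — reduce
  I14: { [E → P E .] }  — reduce
  I15: { [E → num . b +], [L → . num P], [L → . num], [L → num . P], [L → num .], [P → . L E] }  — shift, reduce
  I16: { [P → L E .] }  — reduce
  I17: { [A → E ; . E], [E → . P E], [E → . num b +], [L → . num P], [L → . num], [P → . L E] }  — shift
  I18: { [A → E ; E .] }  — reduce
  I19: { [A → ; L . ;] }  — shift
  I20: { [A → ; L ; .] }  — reduce

I10 contains complete items [A → num num .], [L → num .] — reduce-reduce conflict.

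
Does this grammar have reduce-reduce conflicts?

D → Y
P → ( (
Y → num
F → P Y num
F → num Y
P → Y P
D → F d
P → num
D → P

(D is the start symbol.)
Yes — I6: [P → num .] vs [Y → num .]; I11: [P → num .] vs [Y → num .]

Augment with D' → D and build the canonical LR(0) collection (I0 = CLOSURE({[D' → . D]}), then GOTO on every symbol after a dot until no new states appear). It has 16 states:
  I0: { [D → . F d], [D → . P], [D → . Y], [D' → . D], [F → . P Y num], [F → . num Y], [P → . ( (], [P → . Y P], [P → . num], [Y → . num] }  — shift
  I1: { [P → ( . (] }  — shift
  I2: { [D' → D .] }  — accept
  I3: { [D → F . d] }  — shift
  I4: { [D → P .], [F → P . Y num], [Y → . num] }  — shift, reduce
  I5: { [D → Y .], [P → . ( (], [P → . Y P], [P → . num], [P → Y . P], [Y → . num] }  — shift, reduce
  I6: { [F → num . Y], [P → num .], [Y → . num], [Y → num .] }  — shift, 2 reduces
  I7: { [F → num Y .] }  — reduce
  I8: { [Y → num .] }  — reduce
  I9: { [P → Y P .] }  — reduce
  I10: { [P → . ( (], [P → . Y P], [P → . num], [P → Y . P], [Y → . num] }  — shift
  I11: { [P → num .], [Y → num .] }  — 2 reduces
  I12: { [F → P Y . num] }  — shift
  I13: { [F → P Y num .] }  — reduce
  I14: { [D → F d .] }  — reduce
  I15: { [P → ( ( .] }  — reduce

I6 contains complete items [P → num .], [Y → num .] — reduce-reduce conflict.
I11 contains complete items [P → num .], [Y → num .] — reduce-reduce conflict.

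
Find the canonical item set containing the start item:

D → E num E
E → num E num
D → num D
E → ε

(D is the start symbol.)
{ [D → . E num E], [D → . num D], [D' → . D], [E → . num E num], [E → .] }

First, augment the grammar with D' → D
I₀ = CLOSURE({ [D' → . D] }):
  [D' → . D] has the dot before D: add [D → . E num E], [D → . num D]
  [D → . E num E] has the dot before E: add [E → . num E num], [E → .]
No further items can be added.

I₀ = { [D → . E num E], [D → . num D], [D' → . D], [E → . num E num], [E → .] }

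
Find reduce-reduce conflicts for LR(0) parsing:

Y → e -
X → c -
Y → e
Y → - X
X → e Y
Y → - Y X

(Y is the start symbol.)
No reduce-reduce conflicts

A reduce-reduce conflict occurs when an LR(0) state has two complete items [A → α .] and [B → β .] — both call for a reduction, and with no lookahead the parser cannot choose between them.

Augment with Y' → Y and build the canonical LR(0) collection (I0 = CLOSURE({[Y' → . Y]}), then GOTO on every symbol after a dot until no new states appear). It has 14 states:
  I0: { [Y → . - X], [Y → . - Y X], [Y → . e -], [Y → . e], [Y' → . Y] }  — shift
  I1: { [X → . c -], [X → . e Y], [Y → - . X], [Y → - . Y X], [Y → . - X], [Y → . - Y X], [Y → . e -], [Y → . e] }  — shift
  I2: { [Y' → Y .] }  — accept
  I3: { [Y → e . -], [Y → e .] }  — shift, reduce
  I4: { [Y → e - .] }  — reduce
  I5: { [Y → - X .] }  — reduce
  I6: { [X → . c -], [X → . e Y], [Y → - Y . X] }  — shift
  I7: { [X → c . -] }  — shift
  I8: { [X → e . Y], [Y → . - X], [Y → . - Y X], [Y → . e -], [Y → . e], [Y → e . -], [Y → e .] }  — shift, reduce
  I9: { [X → . c -], [X → . e Y], [Y → - . X], [Y → - . Y X], [Y → . - X], [Y → . - Y X], [Y → . e -], [Y → . e], [Y → e - .] }  — shift, reduce
  I10: { [X → e Y .] }  — reduce
  I11: { [X → c - .] }  — reduce
  I12: { [Y → - Y X .] }  — reduce
  I13: { [X → e . Y], [Y → . - X], [Y → . - Y X], [Y → . e -], [Y → . e] }  — shift

No state contains more than one complete item.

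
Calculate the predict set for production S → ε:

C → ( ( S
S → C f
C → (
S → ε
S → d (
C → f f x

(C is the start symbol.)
{ $, 'f' }

PREDICT(S → ε) = (FIRST(RHS) \ {ε}) ∪ (FOLLOW(S) if ε ∈ FIRST(RHS), i.e. RHS ⇒* ε)
The right-hand side is ε (FIRST(ε) = { ε }), so the predict set is FOLLOW(S) = { $, 'f' }
PREDICT(S → ε) = { $, 'f' }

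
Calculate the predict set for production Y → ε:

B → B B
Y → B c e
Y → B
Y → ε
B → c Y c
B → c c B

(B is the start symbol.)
{ 'c' }

PREDICT(Y → ε) = (FIRST(RHS) \ {ε}) ∪ (FOLLOW(Y) if ε ∈ FIRST(RHS), i.e. RHS ⇒* ε)
The right-hand side is ε (FIRST(ε) = { ε }), so the predict set is FOLLOW(Y) = { 'c' }
PREDICT(Y → ε) = { 'c' }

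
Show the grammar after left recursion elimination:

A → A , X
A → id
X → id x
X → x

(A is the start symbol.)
A → id A'
A' → , X A'
A' → ε
X → id x
X → x

A is directly left-recursive. The standard transformation for
  A → A α₁ | ... | A α_m | β₁ | ... | β_n
is
  A  → β₁ A' | ... | β_n A'
  A' → α₁ A' | ... | α_m A' | ε

A → id becomes A → id A'
A → A , X becomes A' → , X A'
Add A' → ε

Productions for other non-terminals are unchanged:
  X → id x
  X → x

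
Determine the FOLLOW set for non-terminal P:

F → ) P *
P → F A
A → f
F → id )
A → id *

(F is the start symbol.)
In F → ) P *: P is followed by '*', add FIRST('*') \ {ε} = { '*' }

Taking the union: FOLLOW(P) = { '*' }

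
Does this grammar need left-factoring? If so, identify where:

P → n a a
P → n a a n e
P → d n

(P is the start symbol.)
Yes, P has productions with common prefix 'n a a'

Left-factoring is needed when two productions for the same non-terminal
share a common prefix on the right-hand side.

Productions for P:
  P → n a a
  P → n a a n e
  P → d n

Found common prefix 'n a a' in productions for P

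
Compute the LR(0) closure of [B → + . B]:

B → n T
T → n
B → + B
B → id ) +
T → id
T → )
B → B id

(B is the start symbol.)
{ [B → + . B], [B → . + B], [B → . B id], [B → . id ) +], [B → . n T] }

Start with: [B → + . B]
  [B → + . B] has the dot before B: add [B → . n T], [B → . + B], [B → . id ) +], [B → . B id]
No further items can be added.

CLOSURE = { [B → + . B], [B → . + B], [B → . B id], [B → . id ) +], [B → . n T] }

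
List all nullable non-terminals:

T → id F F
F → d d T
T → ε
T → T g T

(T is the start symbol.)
A non-terminal is nullable if it can derive ε (the empty string): either it has an ε-production, or it has a production whose right-hand side consists entirely of nullable non-terminals.

ε-productions: T → ε
So T is immediately nullable.
No further non-terminal can be added: every production for the remaining non-terminals contains a terminal or a non-nullable non-terminal.
Nullable = { 'T' }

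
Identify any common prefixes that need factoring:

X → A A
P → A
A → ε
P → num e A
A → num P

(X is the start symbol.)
Left-factoring is needed when two productions for the same non-terminal
share a common prefix on the right-hand side.

Productions for P:
  P → A
  P → num e A
Productions for A:
  A → ε
  A → num P

No common prefixes found.

Answer: No, left-factoring is not needed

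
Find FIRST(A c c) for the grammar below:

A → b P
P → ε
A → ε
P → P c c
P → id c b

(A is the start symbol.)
{ 'b', 'c' }

FIRST sets of the non-terminals involved (from the grammar, by fixed-point iteration):
  FIRST(A) = { 'b', ε }

To compute FIRST(A c c), process the symbols left to right:
Symbol A is a non-terminal. Add FIRST(A) \ {ε} = { 'b' }
A is nullable (ε ∈ FIRST(A)), continue to the next symbol.
Symbol c is a terminal. Add 'c' and stop.
FIRST(A c c) = { 'b', 'c' }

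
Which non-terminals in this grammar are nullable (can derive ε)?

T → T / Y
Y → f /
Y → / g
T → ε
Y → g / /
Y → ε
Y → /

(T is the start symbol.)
A non-terminal is nullable if it can derive ε (the empty string): either it has an ε-production, or it has a production whose right-hand side consists entirely of nullable non-terminals.

ε-productions: T → ε, Y → ε
So T, Y are immediately nullable.
Every non-terminal is now nullable.
Nullable = { 'T', 'Y' }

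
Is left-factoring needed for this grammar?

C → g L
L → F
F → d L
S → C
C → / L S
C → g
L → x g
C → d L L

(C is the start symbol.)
Yes, C has productions with common prefix 'g'

Left-factoring is needed when two productions for the same non-terminal
share a common prefix on the right-hand side.

Productions for C:
  C → g L
  C → / L S
  C → g
  C → d L L
Productions for L:
  L → F
  L → x g

Found common prefix 'g' in productions for C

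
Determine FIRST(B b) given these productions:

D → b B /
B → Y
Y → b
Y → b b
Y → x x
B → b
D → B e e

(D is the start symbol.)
FIRST sets of the non-terminals involved (from the grammar, by fixed-point iteration):
  FIRST(B) = { 'b', 'x' }

To compute FIRST(B b), process the symbols left to right:
Symbol B is a non-terminal. Add FIRST(B) \ {ε} = { 'b', 'x' }
B is not nullable (ε ∉ FIRST(B)), so stop here.
FIRST(B b) = { 'b', 'x' }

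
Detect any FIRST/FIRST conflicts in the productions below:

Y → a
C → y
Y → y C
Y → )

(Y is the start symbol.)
A FIRST/FIRST conflict occurs when two productions N → α and N → β for the same non-terminal have FIRST(α) ∩ FIRST(β) ≠ ∅ (with ε ∈ FIRST of a nullable right-hand side, so two nullable alternatives also conflict).

Productions for Y:
  Y → a: FIRST = { 'a' }
  Y → y C: FIRST = { 'y' }
  Y → ): FIRST = { ')' }
C has only one production, so no FIRST/FIRST conflict is possible there.

All alternatives of each non-terminal have pairwise disjoint FIRST sets.

Answer: No FIRST/FIRST conflicts.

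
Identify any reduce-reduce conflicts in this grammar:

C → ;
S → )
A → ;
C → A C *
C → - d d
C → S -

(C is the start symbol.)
Yes — I3: [A → ; .] vs [C → ; .]

A reduce-reduce conflict occurs when an LR(0) state has two complete items [A → α .] and [B → β .] — both call for a reduction, and with no lookahead the parser cannot choose between them.

Augment with C' → C and build the canonical LR(0) collection (I0 = CLOSURE({[C' → . C]}), then GOTO on every symbol after a dot until no new states appear). It has 12 states:
  I0: { [A → . ;], [C → . - d d], [C → . ;], [C → . A C *], [C → . S -], [C' → . C], [S → . )] }  — shift
  I1: { [S → ) .] }  — reduce
  I2: { [C → - . d d] }  — shift
  I3: { [A → ; .], [C → ; .] }  — 2 reduces
  I4: { [A → . ;], [C → . - d d], [C → . ;], [C → . A C *], [C → . S -], [C → A . C *], [S → . )] }  — shift
  I5: { [C' → C .] }  — accept
  I6: { [C → S . -] }  — shift
  I7: { [C → S - .] }  — reduce
  I8: { [C → A C . *] }  — shift
  I9: { [C → A C * .] }  — reduce
  I10: { [C → - d . d] }  — shift
  I11: { [C → - d d .] }  — reduce

I3 contains complete items [A → ; .], [C → ; .] — reduce-reduce conflict.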